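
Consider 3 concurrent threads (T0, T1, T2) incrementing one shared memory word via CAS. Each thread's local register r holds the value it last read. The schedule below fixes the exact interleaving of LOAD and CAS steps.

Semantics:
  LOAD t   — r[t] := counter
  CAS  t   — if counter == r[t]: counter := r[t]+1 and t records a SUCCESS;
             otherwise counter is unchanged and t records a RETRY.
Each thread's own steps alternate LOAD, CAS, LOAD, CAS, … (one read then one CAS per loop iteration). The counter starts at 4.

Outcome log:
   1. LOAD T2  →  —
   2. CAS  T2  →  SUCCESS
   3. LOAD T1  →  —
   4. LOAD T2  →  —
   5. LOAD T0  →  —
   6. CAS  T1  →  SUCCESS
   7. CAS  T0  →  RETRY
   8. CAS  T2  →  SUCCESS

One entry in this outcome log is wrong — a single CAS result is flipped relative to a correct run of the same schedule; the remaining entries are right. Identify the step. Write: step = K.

Reference trace:
T2 LOAD — after: cnt=4, r=4 — load
T2 CAS — after: cnt=5, r=4 — ok
T1 LOAD — after: cnt=5, r=5 — load
T2 LOAD — after: cnt=5, r=5 — load
T0 LOAD — after: cnt=5, r=5 — load
T1 CAS — after: cnt=6, r=5 — ok
T0 CAS — after: cnt=6, r=5 — retry
T2 CAS — after: cnt=6, r=5 — retry
Log disagrees first at step 8.

step = 8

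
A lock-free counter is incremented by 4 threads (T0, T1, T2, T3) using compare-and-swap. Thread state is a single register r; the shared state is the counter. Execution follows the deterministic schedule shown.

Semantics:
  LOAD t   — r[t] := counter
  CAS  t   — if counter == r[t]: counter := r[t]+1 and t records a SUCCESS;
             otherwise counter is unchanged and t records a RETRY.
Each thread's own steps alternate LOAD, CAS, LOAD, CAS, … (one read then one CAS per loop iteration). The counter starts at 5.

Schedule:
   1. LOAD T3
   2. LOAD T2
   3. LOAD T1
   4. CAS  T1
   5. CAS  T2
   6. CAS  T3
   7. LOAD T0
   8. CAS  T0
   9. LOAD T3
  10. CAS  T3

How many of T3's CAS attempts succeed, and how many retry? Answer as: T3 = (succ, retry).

T3 = (1, 1)

#1 T3 reads 5
#2 T2 reads 5
#3 T1 reads 5
#4 T1 CAS(5→6) writes; counter now 6
#5 T2 CAS(5→6) fails; counter now 6
#6 T3 CAS(5→6) fails; counter now 6
#7 T0 reads 6
#8 T0 CAS(6→7) writes; counter now 7
#9 T3 reads 7
#10 T3 CAS(7→8) writes; counter now 8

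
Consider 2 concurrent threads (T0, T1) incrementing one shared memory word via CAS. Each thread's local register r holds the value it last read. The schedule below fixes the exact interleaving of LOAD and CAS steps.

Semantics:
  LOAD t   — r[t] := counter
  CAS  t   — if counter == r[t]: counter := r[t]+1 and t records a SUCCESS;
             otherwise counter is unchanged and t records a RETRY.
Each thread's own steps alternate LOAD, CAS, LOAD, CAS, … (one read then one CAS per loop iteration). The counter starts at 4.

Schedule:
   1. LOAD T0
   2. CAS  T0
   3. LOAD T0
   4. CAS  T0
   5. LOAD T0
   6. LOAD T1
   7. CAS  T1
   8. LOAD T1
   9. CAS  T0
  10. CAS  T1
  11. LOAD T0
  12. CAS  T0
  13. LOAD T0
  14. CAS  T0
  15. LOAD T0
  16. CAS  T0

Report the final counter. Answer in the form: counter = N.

counter = 11

   1) LOAD T0:  M=4  r_T0=4
   2) CAS  T0:  M=5  r_T0=4 ✓
   3) LOAD T0:  M=5  r_T0=5
   4) CAS  T0:  M=6  r_T0=5 ✓
   5) LOAD T0:  M=6  r_T0=6
   6) LOAD T1:  M=6  r_T1=6
   7) CAS  T1:  M=7  r_T1=6 ✓
   8) LOAD T1:  M=7  r_T1=7
   9) CAS  T0:  M=7  r_T0=6 ✗
  10) CAS  T1:  M=8  r_T1=7 ✓
  11) LOAD T0:  M=8  r_T0=8
  12) CAS  T0:  M=9  r_T0=8 ✓
  13) LOAD T0:  M=9  r_T0=9
  14) CAS  T0:  M=10  r_T0=9 ✓
  15) LOAD T0:  M=10  r_T0=10
  16) CAS  T0:  M=11  r_T0=10 ✓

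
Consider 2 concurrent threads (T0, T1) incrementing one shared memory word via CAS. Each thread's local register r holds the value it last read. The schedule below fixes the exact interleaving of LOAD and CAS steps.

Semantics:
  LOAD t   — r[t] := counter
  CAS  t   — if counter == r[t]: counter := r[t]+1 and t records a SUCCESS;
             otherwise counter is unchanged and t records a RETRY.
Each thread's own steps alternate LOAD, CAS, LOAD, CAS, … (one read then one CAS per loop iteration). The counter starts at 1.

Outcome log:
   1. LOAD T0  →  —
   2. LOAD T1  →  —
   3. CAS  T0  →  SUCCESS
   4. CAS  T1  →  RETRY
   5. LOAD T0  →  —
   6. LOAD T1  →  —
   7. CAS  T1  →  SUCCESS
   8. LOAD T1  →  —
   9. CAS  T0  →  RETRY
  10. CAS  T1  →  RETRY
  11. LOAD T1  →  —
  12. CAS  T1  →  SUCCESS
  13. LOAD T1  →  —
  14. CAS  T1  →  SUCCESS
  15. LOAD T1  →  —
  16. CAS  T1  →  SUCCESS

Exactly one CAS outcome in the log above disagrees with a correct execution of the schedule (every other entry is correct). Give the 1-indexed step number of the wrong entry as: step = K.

Reference trace:
step 1: T0 LOAD ⇒ load; ctr=1 reg=1
step 2: T1 LOAD ⇒ load; ctr=1 reg=1
step 3: T0 CAS ⇒ ok; ctr=2 reg=1
step 4: T1 CAS ⇒ retry; ctr=2 reg=1
step 5: T0 LOAD ⇒ load; ctr=2 reg=2
step 6: T1 LOAD ⇒ load; ctr=2 reg=2
step 7: T1 CAS ⇒ ok; ctr=3 reg=2
step 8: T1 LOAD ⇒ load; ctr=3 reg=3
step 9: T0 CAS ⇒ retry; ctr=3 reg=2
step 10: T1 CAS ⇒ ok; ctr=4 reg=3
step 11: T1 LOAD ⇒ load; ctr=4 reg=4
step 12: T1 CAS ⇒ ok; ctr=5 reg=4
step 13: T1 LOAD ⇒ load; ctr=5 reg=5
step 14: T1 CAS ⇒ ok; ctr=6 reg=5
step 15: T1 LOAD ⇒ load; ctr=6 reg=6
step 16: T1 CAS ⇒ ok; ctr=7 reg=6
Flip is step 10.

step = 10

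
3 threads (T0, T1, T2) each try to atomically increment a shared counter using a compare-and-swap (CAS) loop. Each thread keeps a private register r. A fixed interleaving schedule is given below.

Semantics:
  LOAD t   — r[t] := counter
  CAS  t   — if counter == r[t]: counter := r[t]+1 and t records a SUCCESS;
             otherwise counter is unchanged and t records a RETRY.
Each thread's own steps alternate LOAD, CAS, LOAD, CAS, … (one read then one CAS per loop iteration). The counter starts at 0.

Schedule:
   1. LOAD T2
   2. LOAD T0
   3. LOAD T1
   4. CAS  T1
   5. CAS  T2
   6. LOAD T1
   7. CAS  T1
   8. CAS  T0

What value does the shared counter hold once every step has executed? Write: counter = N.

   1) LOAD T2:  M=0  r_T2=0
   2) LOAD T0:  M=0  r_T0=0
   3) LOAD T1:  M=0  r_T1=0
   4) CAS  T1:  M=1  r_T1=0 ✓
   5) CAS  T2:  M=1  r_T2=0 ✗
   6) LOAD T1:  M=1  r_T1=1
   7) CAS  T1:  M=2  r_T1=1 ✓
   8) CAS  T0:  M=2  r_T0=0 ✗

counter = 2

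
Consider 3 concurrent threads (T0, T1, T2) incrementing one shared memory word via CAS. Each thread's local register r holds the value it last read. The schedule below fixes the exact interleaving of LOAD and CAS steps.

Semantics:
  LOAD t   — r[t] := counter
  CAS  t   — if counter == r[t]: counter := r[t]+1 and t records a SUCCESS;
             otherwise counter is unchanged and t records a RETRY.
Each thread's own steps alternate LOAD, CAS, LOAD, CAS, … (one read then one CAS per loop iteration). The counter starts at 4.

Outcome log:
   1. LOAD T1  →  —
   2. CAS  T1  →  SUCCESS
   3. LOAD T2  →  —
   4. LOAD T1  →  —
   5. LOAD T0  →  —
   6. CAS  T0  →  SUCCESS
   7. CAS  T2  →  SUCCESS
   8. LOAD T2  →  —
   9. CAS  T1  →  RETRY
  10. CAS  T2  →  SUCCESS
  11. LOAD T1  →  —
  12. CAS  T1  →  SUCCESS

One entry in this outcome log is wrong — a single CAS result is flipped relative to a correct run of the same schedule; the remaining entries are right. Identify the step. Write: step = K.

step = 7

Reference trace:
T1 LOAD — after: cnt=4, r=4 — load
T1 CAS — after: cnt=5, r=4 — ok
T2 LOAD — after: cnt=5, r=5 — load
T1 LOAD — after: cnt=5, r=5 — load
T0 LOAD — after: cnt=5, r=5 — load
T0 CAS — after: cnt=6, r=5 — ok
T2 CAS — after: cnt=6, r=5 — retry
T2 LOAD — after: cnt=6, r=6 — load
T1 CAS — after: cnt=6, r=5 — retry
T2 CAS — after: cnt=7, r=6 — ok
T1 LOAD — after: cnt=7, r=7 — load
T1 CAS — after: cnt=8, r=7 — ok
Mismatch at 7.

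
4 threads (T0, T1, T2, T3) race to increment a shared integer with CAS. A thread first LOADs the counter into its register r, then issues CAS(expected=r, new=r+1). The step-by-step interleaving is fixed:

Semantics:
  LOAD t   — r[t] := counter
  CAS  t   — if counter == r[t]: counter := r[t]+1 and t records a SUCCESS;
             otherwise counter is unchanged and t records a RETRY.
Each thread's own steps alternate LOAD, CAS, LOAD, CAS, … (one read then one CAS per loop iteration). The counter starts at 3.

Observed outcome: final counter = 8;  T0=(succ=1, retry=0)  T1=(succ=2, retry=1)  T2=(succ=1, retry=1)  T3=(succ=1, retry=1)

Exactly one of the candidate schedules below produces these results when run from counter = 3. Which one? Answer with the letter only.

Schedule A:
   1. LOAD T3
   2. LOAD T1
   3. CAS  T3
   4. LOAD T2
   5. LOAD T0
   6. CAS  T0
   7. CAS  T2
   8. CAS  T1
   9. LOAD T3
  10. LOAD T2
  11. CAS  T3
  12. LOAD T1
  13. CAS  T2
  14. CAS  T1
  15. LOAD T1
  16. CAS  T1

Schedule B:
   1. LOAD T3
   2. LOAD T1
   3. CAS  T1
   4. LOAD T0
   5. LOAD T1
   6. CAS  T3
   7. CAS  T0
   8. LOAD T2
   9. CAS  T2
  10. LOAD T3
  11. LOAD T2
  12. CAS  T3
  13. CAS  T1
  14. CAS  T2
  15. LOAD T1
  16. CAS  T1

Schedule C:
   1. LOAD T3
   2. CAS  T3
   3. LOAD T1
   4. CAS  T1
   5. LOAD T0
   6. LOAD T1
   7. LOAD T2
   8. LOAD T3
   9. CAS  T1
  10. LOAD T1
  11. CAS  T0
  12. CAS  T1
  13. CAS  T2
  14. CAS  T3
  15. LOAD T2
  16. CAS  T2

B

Tracing schedule B:
[1] T3.load  rd  (counter 3, T3.r 3)
[2] T1.load  rd  (counter 3, T1.r 3)
[3] T1.cas  hit  (counter 4, T1.r 3)
[4] T0.load  rd  (counter 4, T0.r 4)
[5] T1.load  rd  (counter 4, T1.r 4)
[6] T3.cas  miss  (counter 4, T3.r 3)
[7] T0.cas  hit  (counter 5, T0.r 4)
[8] T2.load  rd  (counter 5, T2.r 5)
[9] T2.cas  hit  (counter 6, T2.r 5)
[10] T3.load  rd  (counter 6, T3.r 6)
[11] T2.load  rd  (counter 6, T2.r 6)
[12] T3.cas  hit  (counter 7, T3.r 6)
[13] T1.cas  miss  (counter 7, T1.r 4)
[14] T2.cas  miss  (counter 7, T2.r 6)
[15] T1.load  rd  (counter 7, T1.r 7)
[16] T1.cas  hit  (counter 8, T1.r 7)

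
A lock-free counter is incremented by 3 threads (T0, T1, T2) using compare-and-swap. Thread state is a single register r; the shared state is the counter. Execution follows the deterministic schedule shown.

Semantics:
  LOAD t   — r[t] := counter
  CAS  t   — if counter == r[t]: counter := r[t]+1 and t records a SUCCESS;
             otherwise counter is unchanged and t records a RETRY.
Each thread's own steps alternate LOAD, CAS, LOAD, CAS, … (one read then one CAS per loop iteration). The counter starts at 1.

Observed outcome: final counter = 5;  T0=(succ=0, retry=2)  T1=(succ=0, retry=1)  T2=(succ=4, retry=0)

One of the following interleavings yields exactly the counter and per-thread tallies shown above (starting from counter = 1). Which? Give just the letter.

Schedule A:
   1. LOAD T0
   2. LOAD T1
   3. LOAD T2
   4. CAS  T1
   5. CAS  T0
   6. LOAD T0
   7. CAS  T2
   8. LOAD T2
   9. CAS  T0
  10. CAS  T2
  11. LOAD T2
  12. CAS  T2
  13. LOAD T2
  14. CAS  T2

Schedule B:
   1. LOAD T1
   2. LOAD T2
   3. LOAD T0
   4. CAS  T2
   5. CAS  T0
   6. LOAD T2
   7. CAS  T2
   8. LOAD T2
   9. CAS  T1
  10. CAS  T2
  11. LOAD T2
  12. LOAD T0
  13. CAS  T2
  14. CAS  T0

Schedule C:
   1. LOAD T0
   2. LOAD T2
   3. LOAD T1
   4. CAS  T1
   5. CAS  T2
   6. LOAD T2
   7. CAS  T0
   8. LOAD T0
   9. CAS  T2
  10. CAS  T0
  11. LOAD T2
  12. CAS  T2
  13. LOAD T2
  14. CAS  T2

Tracing schedule B:
#1 T1 reads 1
#2 T2 reads 1
#3 T0 reads 1
#4 T2 CAS(1→2) writes; counter now 2
#5 T0 CAS(1→2) fails; counter now 2
#6 T2 reads 2
#7 T2 CAS(2→3) writes; counter now 3
#8 T2 reads 3
#9 T1 CAS(1→2) fails; counter now 3
#10 T2 CAS(3→4) writes; counter now 4
#11 T2 reads 4
#12 T0 reads 4
#13 T2 CAS(4→5) writes; counter now 5
#14 T0 CAS(4→5) fails; counter now 5

B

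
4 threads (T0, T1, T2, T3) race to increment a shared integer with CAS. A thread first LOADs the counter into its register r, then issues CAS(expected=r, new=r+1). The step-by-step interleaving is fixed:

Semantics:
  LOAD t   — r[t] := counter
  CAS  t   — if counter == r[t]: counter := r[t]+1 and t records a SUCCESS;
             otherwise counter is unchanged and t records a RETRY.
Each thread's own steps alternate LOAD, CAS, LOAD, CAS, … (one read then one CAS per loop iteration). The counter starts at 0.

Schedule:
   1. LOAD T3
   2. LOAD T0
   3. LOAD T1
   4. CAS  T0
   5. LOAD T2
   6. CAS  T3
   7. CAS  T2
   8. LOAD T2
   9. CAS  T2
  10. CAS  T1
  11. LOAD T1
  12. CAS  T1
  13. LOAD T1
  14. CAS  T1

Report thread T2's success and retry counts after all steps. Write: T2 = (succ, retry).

#1 T3 reads 0
#2 T0 reads 0
#3 T1 reads 0
#4 T0 CAS(0→1) writes; counter now 1
#5 T2 reads 1
#6 T3 CAS(0→1) fails; counter now 1
#7 T2 CAS(1→2) writes; counter now 2
#8 T2 reads 2
#9 T2 CAS(2→3) writes; counter now 3
#10 T1 CAS(0→1) fails; counter now 3
#11 T1 reads 3
#12 T1 CAS(3→4) writes; counter now 4
#13 T1 reads 4
#14 T1 CAS(4→5) writes; counter now 5

T2 = (2, 0)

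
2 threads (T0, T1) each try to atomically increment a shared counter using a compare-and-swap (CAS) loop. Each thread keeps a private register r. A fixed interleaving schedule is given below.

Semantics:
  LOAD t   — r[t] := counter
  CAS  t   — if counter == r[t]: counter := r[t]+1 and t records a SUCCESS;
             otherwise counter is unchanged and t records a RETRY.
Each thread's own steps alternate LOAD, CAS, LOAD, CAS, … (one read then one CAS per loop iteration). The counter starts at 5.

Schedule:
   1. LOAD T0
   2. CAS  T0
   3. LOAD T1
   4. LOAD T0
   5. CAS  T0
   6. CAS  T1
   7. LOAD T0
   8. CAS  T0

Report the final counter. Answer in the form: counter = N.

#1 T0 reads 5
#2 T0 CAS(5→6) writes; counter now 6
#3 T1 reads 6
#4 T0 reads 6
#5 T0 CAS(6→7) writes; counter now 7
#6 T1 CAS(6→7) fails; counter now 7
#7 T0 reads 7
#8 T0 CAS(7→8) writes; counter now 8

counter = 8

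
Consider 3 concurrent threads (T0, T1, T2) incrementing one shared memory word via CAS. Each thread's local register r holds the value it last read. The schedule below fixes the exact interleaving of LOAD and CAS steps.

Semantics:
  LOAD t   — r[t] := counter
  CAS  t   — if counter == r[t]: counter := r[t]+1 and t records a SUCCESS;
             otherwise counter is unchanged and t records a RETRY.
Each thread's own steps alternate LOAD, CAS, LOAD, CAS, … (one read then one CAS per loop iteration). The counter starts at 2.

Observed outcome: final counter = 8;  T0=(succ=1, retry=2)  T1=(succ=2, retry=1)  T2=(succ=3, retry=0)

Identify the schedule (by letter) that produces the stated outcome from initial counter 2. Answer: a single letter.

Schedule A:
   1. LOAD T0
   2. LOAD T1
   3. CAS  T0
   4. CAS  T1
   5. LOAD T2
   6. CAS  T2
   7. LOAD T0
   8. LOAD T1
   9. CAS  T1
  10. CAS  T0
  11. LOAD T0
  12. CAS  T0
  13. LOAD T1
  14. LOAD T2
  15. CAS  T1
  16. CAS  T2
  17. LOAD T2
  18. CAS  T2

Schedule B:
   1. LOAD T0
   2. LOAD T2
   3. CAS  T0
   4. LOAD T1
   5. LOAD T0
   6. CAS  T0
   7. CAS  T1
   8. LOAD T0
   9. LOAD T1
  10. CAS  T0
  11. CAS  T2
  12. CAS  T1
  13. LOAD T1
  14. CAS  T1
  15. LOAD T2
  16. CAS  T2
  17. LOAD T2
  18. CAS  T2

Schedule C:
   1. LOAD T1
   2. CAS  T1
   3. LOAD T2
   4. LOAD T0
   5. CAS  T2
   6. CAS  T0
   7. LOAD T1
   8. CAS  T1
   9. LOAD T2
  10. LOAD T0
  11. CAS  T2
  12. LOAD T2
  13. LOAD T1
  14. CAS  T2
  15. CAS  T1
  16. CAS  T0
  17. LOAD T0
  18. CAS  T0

C

Simulating candidate C:
T1 LOAD — after: cnt=2, r=2 — load
T1 CAS — after: cnt=3, r=2 — ok
T2 LOAD — after: cnt=3, r=3 — load
T0 LOAD — after: cnt=3, r=3 — load
T2 CAS — after: cnt=4, r=3 — ok
T0 CAS — after: cnt=4, r=3 — retry
T1 LOAD — after: cnt=4, r=4 — load
T1 CAS — after: cnt=5, r=4 — ok
T2 LOAD — after: cnt=5, r=5 — load
T0 LOAD — after: cnt=5, r=5 — load
T2 CAS — after: cnt=6, r=5 — ok
T2 LOAD — after: cnt=6, r=6 — load
T1 LOAD — after: cnt=6, r=6 — load
T2 CAS — after: cnt=7, r=6 — ok
T1 CAS — after: cnt=7, r=6 — retry
T0 CAS — after: cnt=7, r=5 — retry
T0 LOAD — after: cnt=7, r=7 — load
T0 CAS — after: cnt=8, r=7 — ok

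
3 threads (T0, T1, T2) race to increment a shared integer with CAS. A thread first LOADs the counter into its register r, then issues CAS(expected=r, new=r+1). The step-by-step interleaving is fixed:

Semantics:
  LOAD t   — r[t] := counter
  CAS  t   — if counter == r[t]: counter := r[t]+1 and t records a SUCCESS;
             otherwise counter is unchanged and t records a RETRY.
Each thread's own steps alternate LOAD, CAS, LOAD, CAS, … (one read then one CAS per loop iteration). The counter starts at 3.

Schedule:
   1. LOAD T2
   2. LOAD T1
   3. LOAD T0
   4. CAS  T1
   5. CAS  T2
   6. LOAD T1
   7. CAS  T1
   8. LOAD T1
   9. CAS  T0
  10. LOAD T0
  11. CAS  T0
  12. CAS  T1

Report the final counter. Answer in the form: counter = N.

step 1: T2 LOAD ⇒ load; ctr=3 reg=3
step 2: T1 LOAD ⇒ load; ctr=3 reg=3
step 3: T0 LOAD ⇒ load; ctr=3 reg=3
step 4: T1 CAS ⇒ ok; ctr=4 reg=3
step 5: T2 CAS ⇒ retry; ctr=4 reg=3
step 6: T1 LOAD ⇒ load; ctr=4 reg=4
step 7: T1 CAS ⇒ ok; ctr=5 reg=4
step 8: T1 LOAD ⇒ load; ctr=5 reg=5
step 9: T0 CAS ⇒ retry; ctr=5 reg=3
step 10: T0 LOAD ⇒ load; ctr=5 reg=5
step 11: T0 CAS ⇒ ok; ctr=6 reg=5
step 12: T1 CAS ⇒ retry; ctr=6 reg=5

counter = 6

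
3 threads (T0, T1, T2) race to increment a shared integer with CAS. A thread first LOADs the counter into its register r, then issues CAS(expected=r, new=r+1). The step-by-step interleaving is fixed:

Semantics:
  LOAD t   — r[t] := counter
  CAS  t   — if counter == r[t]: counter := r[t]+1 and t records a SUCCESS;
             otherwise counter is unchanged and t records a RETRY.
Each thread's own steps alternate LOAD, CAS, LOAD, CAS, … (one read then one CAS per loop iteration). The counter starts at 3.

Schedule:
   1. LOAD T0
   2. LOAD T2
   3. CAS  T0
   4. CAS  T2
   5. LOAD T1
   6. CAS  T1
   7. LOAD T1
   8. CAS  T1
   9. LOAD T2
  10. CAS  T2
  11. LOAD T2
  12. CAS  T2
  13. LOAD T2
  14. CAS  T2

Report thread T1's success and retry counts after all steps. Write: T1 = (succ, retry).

T1 = (2, 0)

T0 LOAD — after: cnt=3, r=3 — load
T2 LOAD — after: cnt=3, r=3 — load
T0 CAS — after: cnt=4, r=3 — ok
T2 CAS — after: cnt=4, r=3 — retry
T1 LOAD — after: cnt=4, r=4 — load
T1 CAS — after: cnt=5, r=4 — ok
T1 LOAD — after: cnt=5, r=5 — load
T1 CAS — after: cnt=6, r=5 — ok
T2 LOAD — after: cnt=6, r=6 — load
T2 CAS — after: cnt=7, r=6 — ok
T2 LOAD — after: cnt=7, r=7 — load
T2 CAS — after: cnt=8, r=7 — ok
T2 LOAD — after: cnt=8, r=8 — load
T2 CAS — after: cnt=9, r=8 — ok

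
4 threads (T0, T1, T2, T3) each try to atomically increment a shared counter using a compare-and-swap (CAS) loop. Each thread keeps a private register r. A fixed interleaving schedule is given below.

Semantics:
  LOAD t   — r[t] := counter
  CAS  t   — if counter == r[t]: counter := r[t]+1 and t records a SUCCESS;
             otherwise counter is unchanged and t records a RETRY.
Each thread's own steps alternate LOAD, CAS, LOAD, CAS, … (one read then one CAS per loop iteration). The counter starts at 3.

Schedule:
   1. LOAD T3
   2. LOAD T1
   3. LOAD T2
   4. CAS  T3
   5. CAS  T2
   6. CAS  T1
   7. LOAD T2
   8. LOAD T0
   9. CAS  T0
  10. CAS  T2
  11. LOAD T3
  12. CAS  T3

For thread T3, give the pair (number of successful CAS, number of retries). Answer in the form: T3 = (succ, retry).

T3 = (2, 0)

step 1: T3 LOAD ⇒ load; ctr=3 reg=3
step 2: T1 LOAD ⇒ load; ctr=3 reg=3
step 3: T2 LOAD ⇒ load; ctr=3 reg=3
step 4: T3 CAS ⇒ ok; ctr=4 reg=3
step 5: T2 CAS ⇒ retry; ctr=4 reg=3
step 6: T1 CAS ⇒ retry; ctr=4 reg=3
step 7: T2 LOAD ⇒ load; ctr=4 reg=4
step 8: T0 LOAD ⇒ load; ctr=4 reg=4
step 9: T0 CAS ⇒ ok; ctr=5 reg=4
step 10: T2 CAS ⇒ retry; ctr=5 reg=4
step 11: T3 LOAD ⇒ load; ctr=5 reg=5
step 12: T3 CAS ⇒ ok; ctr=6 reg=5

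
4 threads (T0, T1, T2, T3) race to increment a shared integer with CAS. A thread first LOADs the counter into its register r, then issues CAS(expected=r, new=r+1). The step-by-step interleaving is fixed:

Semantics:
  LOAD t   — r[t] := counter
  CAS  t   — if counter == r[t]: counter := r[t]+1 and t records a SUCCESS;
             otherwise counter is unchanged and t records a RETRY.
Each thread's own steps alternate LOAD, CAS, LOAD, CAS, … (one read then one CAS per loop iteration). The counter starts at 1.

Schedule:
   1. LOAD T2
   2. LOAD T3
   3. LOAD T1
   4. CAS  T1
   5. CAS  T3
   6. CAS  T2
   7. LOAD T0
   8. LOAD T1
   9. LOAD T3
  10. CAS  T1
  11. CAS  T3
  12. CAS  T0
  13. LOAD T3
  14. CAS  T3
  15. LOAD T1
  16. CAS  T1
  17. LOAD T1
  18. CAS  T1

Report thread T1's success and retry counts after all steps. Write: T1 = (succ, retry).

T1 = (4, 0)

step 1: T2 LOAD ⇒ load; ctr=1 reg=1
step 2: T3 LOAD ⇒ load; ctr=1 reg=1
step 3: T1 LOAD ⇒ load; ctr=1 reg=1
step 4: T1 CAS ⇒ ok; ctr=2 reg=1
step 5: T3 CAS ⇒ retry; ctr=2 reg=1
step 6: T2 CAS ⇒ retry; ctr=2 reg=1
step 7: T0 LOAD ⇒ load; ctr=2 reg=2
step 8: T1 LOAD ⇒ load; ctr=2 reg=2
step 9: T3 LOAD ⇒ load; ctr=2 reg=2
step 10: T1 CAS ⇒ ok; ctr=3 reg=2
step 11: T3 CAS ⇒ retry; ctr=3 reg=2
step 12: T0 CAS ⇒ retry; ctr=3 reg=2
step 13: T3 LOAD ⇒ load; ctr=3 reg=3
step 14: T3 CAS ⇒ ok; ctr=4 reg=3
step 15: T1 LOAD ⇒ load; ctr=4 reg=4
step 16: T1 CAS ⇒ ok; ctr=5 reg=4
step 17: T1 LOAD ⇒ load; ctr=5 reg=5
step 18: T1 CAS ⇒ ok; ctr=6 reg=5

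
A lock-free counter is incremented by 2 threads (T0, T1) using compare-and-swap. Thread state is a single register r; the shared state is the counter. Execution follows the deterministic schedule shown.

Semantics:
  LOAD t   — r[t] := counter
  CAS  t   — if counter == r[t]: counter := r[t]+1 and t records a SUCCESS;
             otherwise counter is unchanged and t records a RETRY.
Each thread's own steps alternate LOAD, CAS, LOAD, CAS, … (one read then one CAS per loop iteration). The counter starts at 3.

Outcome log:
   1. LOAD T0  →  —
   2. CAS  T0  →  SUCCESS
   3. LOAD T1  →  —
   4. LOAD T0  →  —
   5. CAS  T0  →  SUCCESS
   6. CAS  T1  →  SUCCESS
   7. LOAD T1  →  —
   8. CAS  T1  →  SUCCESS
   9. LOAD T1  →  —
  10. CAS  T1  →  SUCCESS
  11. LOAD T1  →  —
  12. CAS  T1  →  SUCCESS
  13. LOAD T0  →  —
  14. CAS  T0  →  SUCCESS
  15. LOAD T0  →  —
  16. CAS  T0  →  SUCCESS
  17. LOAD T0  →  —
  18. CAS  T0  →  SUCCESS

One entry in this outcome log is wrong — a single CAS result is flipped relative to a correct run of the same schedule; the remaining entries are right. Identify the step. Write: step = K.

step = 6

Reference trace:
T0 LOAD — after: cnt=3, r=3 — load
T0 CAS — after: cnt=4, r=3 — ok
T1 LOAD — after: cnt=4, r=4 — load
T0 LOAD — after: cnt=4, r=4 — load
T0 CAS — after: cnt=5, r=4 — ok
T1 CAS — after: cnt=5, r=4 — retry
T1 LOAD — after: cnt=5, r=5 — load
T1 CAS — after: cnt=6, r=5 — ok
T1 LOAD — after: cnt=6, r=6 — load
T1 CAS — after: cnt=7, r=6 — ok
T1 LOAD — after: cnt=7, r=7 — load
T1 CAS — after: cnt=8, r=7 — ok
T0 LOAD — after: cnt=8, r=8 — load
T0 CAS — after: cnt=9, r=8 — ok
T0 LOAD — after: cnt=9, r=9 — load
T0 CAS — after: cnt=10, r=9 — ok
T0 LOAD — after: cnt=10, r=10 — load
T0 CAS — after: cnt=11, r=10 — ok
Flip is step 6.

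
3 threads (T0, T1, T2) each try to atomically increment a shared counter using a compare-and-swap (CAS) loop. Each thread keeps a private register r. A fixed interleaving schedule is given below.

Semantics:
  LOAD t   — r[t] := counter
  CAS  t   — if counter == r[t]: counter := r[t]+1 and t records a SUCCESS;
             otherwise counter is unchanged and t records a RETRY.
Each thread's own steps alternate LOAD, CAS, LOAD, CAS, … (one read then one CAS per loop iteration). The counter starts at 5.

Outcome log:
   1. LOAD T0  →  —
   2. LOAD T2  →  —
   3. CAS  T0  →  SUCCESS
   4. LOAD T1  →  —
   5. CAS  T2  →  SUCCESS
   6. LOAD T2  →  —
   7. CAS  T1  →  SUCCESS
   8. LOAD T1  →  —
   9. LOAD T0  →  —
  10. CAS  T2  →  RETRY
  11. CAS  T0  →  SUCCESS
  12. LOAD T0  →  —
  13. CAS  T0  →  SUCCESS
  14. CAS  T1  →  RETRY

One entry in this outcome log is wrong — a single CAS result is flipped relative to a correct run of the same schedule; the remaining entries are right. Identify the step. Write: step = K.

step = 5

Correct run:
   1) LOAD T0:  M=5  r_T0=5
   2) LOAD T2:  M=5  r_T2=5
   3) CAS  T0:  M=6  r_T0=5 ✓
   4) LOAD T1:  M=6  r_T1=6
   5) CAS  T2:  M=6  r_T2=5 ✗
   6) LOAD T2:  M=6  r_T2=6
   7) CAS  T1:  M=7  r_T1=6 ✓
   8) LOAD T1:  M=7  r_T1=7
   9) LOAD T0:  M=7  r_T0=7
  10) CAS  T2:  M=7  r_T2=6 ✗
  11) CAS  T0:  M=8  r_T0=7 ✓
  12) LOAD T0:  M=8  r_T0=8
  13) CAS  T0:  M=9  r_T0=8 ✓
  14) CAS  T1:  M=9  r_T1=7 ✗
Flip is step 5.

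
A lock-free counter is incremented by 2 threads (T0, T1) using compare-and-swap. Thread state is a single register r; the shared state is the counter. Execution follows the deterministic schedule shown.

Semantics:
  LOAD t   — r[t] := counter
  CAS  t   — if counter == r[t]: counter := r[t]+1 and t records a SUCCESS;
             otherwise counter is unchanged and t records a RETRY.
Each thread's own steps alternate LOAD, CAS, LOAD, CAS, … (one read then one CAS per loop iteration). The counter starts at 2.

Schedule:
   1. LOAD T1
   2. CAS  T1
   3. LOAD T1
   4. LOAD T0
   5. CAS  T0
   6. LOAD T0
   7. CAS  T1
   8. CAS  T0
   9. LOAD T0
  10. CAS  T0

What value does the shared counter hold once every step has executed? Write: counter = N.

counter = 6

#1 T1 reads 2
#2 T1 CAS(2→3) writes; counter now 3
#3 T1 reads 3
#4 T0 reads 3
#5 T0 CAS(3→4) writes; counter now 4
#6 T0 reads 4
#7 T1 CAS(3→4) fails; counter now 4
#8 T0 CAS(4→5) writes; counter now 5
#9 T0 reads 5
#10 T0 CAS(5→6) writes; counter now 6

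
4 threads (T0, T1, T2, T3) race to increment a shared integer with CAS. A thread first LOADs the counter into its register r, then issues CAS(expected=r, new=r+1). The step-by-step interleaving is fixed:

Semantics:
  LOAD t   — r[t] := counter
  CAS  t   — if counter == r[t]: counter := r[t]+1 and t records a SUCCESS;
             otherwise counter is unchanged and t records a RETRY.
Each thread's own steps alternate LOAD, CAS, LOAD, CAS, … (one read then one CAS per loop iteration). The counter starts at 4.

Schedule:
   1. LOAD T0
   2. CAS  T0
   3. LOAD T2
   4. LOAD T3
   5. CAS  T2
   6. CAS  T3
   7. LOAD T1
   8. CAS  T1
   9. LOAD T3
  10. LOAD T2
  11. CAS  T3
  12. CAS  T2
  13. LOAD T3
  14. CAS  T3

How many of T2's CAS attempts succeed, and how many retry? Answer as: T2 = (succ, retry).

T2 = (1, 1)

T0 LOAD — after: cnt=4, r=4 — load
T0 CAS — after: cnt=5, r=4 — ok
T2 LOAD — after: cnt=5, r=5 — load
T3 LOAD — after: cnt=5, r=5 — load
T2 CAS — after: cnt=6, r=5 — ok
T3 CAS — after: cnt=6, r=5 — retry
T1 LOAD — after: cnt=6, r=6 — load
T1 CAS — after: cnt=7, r=6 — ok
T3 LOAD — after: cnt=7, r=7 — load
T2 LOAD — after: cnt=7, r=7 — load
T3 CAS — after: cnt=8, r=7 — ok
T2 CAS — after: cnt=8, r=7 — retry
T3 LOAD — after: cnt=8, r=8 — load
T3 CAS — after: cnt=9, r=8 — ok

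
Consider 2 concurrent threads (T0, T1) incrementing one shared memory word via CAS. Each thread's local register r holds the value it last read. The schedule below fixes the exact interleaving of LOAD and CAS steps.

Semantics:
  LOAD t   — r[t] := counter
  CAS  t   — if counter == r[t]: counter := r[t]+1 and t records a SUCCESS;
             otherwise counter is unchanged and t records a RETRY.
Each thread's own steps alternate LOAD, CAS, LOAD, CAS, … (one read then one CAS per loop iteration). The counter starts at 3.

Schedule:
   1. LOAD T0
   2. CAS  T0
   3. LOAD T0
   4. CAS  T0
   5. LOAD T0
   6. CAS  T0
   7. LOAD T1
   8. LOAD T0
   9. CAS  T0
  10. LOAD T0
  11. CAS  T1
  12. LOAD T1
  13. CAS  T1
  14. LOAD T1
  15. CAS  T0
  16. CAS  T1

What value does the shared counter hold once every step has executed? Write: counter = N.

counter = 9

step 1: T0 LOAD ⇒ load; ctr=3 reg=3
step 2: T0 CAS ⇒ ok; ctr=4 reg=3
step 3: T0 LOAD ⇒ load; ctr=4 reg=4
step 4: T0 CAS ⇒ ok; ctr=5 reg=4
step 5: T0 LOAD ⇒ load; ctr=5 reg=5
step 6: T0 CAS ⇒ ok; ctr=6 reg=5
step 7: T1 LOAD ⇒ load; ctr=6 reg=6
step 8: T0 LOAD ⇒ load; ctr=6 reg=6
step 9: T0 CAS ⇒ ok; ctr=7 reg=6
step 10: T0 LOAD ⇒ load; ctr=7 reg=7
step 11: T1 CAS ⇒ retry; ctr=7 reg=6
step 12: T1 LOAD ⇒ load; ctr=7 reg=7
step 13: T1 CAS ⇒ ok; ctr=8 reg=7
step 14: T1 LOAD ⇒ load; ctr=8 reg=8
step 15: T0 CAS ⇒ retry; ctr=8 reg=7
step 16: T1 CAS ⇒ ok; ctr=9 reg=8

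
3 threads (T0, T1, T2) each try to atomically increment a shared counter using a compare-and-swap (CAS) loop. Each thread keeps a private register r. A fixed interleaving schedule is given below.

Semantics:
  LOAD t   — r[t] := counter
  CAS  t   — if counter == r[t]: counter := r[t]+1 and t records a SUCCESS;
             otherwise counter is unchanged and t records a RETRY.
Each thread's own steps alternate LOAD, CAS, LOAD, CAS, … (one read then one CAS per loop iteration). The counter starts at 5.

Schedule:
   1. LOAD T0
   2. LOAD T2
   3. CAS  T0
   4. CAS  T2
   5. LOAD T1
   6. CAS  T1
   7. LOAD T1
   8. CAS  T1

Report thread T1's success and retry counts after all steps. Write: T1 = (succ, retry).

T1 = (2, 0)

#1 T0 reads 5
#2 T2 reads 5
#3 T0 CAS(5→6) writes; counter now 6
#4 T2 CAS(5→6) fails; counter now 6
#5 T1 reads 6
#6 T1 CAS(6→7) writes; counter now 7
#7 T1 reads 7
#8 T1 CAS(7→8) writes; counter now 8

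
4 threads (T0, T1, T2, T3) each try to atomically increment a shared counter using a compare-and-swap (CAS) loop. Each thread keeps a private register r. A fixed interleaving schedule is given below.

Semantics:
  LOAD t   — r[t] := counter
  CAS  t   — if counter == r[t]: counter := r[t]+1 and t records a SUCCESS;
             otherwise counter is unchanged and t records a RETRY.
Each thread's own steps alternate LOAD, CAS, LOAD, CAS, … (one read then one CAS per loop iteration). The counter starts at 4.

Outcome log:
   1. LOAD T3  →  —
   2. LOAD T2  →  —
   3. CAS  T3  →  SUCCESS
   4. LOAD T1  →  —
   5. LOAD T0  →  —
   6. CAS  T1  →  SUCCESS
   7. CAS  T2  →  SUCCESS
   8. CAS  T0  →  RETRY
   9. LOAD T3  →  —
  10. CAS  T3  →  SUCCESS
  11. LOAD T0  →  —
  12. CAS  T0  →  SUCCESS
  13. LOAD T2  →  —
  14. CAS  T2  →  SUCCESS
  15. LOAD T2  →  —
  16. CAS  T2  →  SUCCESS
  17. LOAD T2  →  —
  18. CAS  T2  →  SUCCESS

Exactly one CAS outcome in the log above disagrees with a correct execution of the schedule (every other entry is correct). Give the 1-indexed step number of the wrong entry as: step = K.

Reference trace:
   1) LOAD T3:  M=4  r_T3=4
   2) LOAD T2:  M=4  r_T2=4
   3) CAS  T3:  M=5  r_T3=4 ✓
   4) LOAD T1:  M=5  r_T1=5
   5) LOAD T0:  M=5  r_T0=5
   6) CAS  T1:  M=6  r_T1=5 ✓
   7) CAS  T2:  M=6  r_T2=4 ✗
   8) CAS  T0:  M=6  r_T0=5 ✗
   9) LOAD T3:  M=6  r_T3=6
  10) CAS  T3:  M=7  r_T3=6 ✓
  11) LOAD T0:  M=7  r_T0=7
  12) CAS  T0:  M=8  r_T0=7 ✓
  13) LOAD T2:  M=8  r_T2=8
  14) CAS  T2:  M=9  r_T2=8 ✓
  15) LOAD T2:  M=9  r_T2=9
  16) CAS  T2:  M=10  r_T2=9 ✓
  17) LOAD T2:  M=10  r_T2=10
  18) CAS  T2:  M=11  r_T2=10 ✓
Log disagrees first at step 7.

step = 7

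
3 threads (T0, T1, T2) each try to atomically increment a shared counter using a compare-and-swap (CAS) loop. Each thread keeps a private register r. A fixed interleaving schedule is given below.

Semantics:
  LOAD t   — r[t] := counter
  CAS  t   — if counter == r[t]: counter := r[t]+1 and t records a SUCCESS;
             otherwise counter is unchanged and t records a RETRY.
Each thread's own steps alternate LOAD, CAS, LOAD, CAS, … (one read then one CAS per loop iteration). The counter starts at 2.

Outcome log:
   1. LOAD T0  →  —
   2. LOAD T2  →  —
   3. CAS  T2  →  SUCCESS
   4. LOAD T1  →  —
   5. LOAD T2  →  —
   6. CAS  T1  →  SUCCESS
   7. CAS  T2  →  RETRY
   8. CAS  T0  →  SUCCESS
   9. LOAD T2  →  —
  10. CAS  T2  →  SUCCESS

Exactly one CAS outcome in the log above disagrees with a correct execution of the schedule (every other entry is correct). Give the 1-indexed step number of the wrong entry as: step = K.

Reference trace:
#1 T0 reads 2
#2 T2 reads 2
#3 T2 CAS(2→3) writes; counter now 3
#4 T1 reads 3
#5 T2 reads 3
#6 T1 CAS(3→4) writes; counter now 4
#7 T2 CAS(3→4) fails; counter now 4
#8 T0 CAS(2→3) fails; counter now 4
#9 T2 reads 4
#10 T2 CAS(4→5) writes; counter now 5
Flip is step 8.

step = 8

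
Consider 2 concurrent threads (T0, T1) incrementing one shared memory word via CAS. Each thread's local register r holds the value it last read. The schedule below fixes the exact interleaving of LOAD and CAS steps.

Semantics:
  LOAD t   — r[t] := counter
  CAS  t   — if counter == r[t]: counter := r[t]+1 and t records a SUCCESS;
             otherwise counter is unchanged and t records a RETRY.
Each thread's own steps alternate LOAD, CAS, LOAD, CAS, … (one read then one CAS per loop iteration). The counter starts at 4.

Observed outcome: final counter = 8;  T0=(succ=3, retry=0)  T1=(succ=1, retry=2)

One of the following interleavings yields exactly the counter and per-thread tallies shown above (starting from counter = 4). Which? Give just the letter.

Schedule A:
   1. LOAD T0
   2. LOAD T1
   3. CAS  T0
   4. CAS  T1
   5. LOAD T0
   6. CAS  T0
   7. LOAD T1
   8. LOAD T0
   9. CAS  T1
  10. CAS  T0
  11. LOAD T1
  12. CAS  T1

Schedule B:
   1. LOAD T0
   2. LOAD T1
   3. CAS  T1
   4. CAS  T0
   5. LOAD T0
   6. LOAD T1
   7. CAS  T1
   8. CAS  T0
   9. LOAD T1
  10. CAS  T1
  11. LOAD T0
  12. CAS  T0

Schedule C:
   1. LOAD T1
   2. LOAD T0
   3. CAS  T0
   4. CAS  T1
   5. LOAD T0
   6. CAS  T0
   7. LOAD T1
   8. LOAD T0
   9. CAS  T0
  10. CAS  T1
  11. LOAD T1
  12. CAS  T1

C

Simulating candidate C:
#1 T1 reads 4
#2 T0 reads 4
#3 T0 CAS(4→5) writes; counter now 5
#4 T1 CAS(4→5) fails; counter now 5
#5 T0 reads 5
#6 T0 CAS(5→6) writes; counter now 6
#7 T1 reads 6
#8 T0 reads 6
#9 T0 CAS(6→7) writes; counter now 7
#10 T1 CAS(6→7) fails; counter now 7
#11 T1 reads 7
#12 T1 CAS(7→8) writes; counter now 8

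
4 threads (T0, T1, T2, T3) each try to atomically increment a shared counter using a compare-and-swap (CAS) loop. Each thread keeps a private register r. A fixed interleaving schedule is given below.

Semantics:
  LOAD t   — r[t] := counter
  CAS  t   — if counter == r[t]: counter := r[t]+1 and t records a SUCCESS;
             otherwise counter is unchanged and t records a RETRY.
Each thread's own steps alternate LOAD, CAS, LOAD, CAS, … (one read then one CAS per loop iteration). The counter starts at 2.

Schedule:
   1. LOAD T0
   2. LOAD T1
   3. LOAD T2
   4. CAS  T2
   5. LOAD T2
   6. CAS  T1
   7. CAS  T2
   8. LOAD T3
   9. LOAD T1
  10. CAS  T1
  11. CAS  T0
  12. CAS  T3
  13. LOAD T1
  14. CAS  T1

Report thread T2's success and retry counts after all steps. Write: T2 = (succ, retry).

T2 = (2, 0)

#1 T0 reads 2
#2 T1 reads 2
#3 T2 reads 2
#4 T2 CAS(2→3) writes; counter now 3
#5 T2 reads 3
#6 T1 CAS(2→3) fails; counter now 3
#7 T2 CAS(3→4) writes; counter now 4
#8 T3 reads 4
#9 T1 reads 4
#10 T1 CAS(4→5) writes; counter now 5
#11 T0 CAS(2→3) fails; counter now 5
#12 T3 CAS(4→5) fails; counter now 5
#13 T1 reads 5
#14 T1 CAS(5→6) writes; counter now 6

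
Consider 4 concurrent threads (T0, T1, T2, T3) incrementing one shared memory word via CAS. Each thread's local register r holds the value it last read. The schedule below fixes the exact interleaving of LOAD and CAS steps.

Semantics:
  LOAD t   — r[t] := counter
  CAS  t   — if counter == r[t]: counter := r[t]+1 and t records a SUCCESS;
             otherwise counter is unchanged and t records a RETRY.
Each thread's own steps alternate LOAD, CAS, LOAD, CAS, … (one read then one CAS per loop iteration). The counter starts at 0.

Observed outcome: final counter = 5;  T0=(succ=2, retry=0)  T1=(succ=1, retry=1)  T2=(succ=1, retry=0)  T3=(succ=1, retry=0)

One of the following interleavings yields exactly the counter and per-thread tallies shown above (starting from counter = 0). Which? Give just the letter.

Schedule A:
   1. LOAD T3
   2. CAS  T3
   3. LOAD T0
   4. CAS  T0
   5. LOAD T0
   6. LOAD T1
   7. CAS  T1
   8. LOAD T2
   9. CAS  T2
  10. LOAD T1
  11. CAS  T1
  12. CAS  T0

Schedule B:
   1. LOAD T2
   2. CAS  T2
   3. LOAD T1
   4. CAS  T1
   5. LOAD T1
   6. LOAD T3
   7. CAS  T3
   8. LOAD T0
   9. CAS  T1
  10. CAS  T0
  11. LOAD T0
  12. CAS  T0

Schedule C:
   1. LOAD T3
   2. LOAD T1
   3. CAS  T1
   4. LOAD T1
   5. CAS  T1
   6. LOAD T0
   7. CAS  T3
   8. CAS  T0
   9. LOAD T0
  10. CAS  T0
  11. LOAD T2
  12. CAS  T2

Tracing schedule B:
   1) LOAD T2:  M=0  r_T2=0
   2) CAS  T2:  M=1  r_T2=0 ✓
   3) LOAD T1:  M=1  r_T1=1
   4) CAS  T1:  M=2  r_T1=1 ✓
   5) LOAD T1:  M=2  r_T1=2
   6) LOAD T3:  M=2  r_T3=2
   7) CAS  T3:  M=3  r_T3=2 ✓
   8) LOAD T0:  M=3  r_T0=3
   9) CAS  T1:  M=3  r_T1=2 ✗
  10) CAS  T0:  M=4  r_T0=3 ✓
  11) LOAD T0:  M=4  r_T0=4
  12) CAS  T0:  M=5  r_T0=4 ✓

B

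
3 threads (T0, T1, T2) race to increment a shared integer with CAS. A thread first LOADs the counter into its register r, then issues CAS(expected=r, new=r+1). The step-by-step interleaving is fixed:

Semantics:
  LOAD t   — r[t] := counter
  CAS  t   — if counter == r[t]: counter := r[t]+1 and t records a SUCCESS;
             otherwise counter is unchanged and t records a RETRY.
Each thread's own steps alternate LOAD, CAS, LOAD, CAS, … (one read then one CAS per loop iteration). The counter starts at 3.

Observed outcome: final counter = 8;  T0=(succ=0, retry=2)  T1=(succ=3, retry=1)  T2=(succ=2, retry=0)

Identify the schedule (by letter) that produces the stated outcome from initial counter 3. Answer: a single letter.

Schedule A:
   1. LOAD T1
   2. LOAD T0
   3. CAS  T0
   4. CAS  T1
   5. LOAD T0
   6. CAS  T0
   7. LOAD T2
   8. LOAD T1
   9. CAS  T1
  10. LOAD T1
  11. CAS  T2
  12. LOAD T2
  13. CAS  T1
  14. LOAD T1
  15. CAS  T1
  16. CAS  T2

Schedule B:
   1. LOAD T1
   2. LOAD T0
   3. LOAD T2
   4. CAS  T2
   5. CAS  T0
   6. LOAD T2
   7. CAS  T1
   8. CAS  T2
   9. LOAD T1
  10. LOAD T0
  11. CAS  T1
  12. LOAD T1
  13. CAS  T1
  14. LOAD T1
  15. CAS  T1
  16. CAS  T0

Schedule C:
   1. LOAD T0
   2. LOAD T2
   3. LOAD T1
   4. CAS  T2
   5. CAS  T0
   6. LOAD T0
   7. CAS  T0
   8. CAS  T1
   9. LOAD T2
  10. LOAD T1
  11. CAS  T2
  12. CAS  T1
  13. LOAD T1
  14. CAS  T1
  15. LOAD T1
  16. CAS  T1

B

Run B:
[1] T1.load  rd  (counter 3, T1.r 3)
[2] T0.load  rd  (counter 3, T0.r 3)
[3] T2.load  rd  (counter 3, T2.r 3)
[4] T2.cas  hit  (counter 4, T2.r 3)
[5] T0.cas  miss  (counter 4, T0.r 3)
[6] T2.load  rd  (counter 4, T2.r 4)
[7] T1.cas  miss  (counter 4, T1.r 3)
[8] T2.cas  hit  (counter 5, T2.r 4)
[9] T1.load  rd  (counter 5, T1.r 5)
[10] T0.load  rd  (counter 5, T0.r 5)
[11] T1.cas  hit  (counter 6, T1.r 5)
[12] T1.load  rd  (counter 6, T1.r 6)
[13] T1.cas  hit  (counter 7, T1.r 6)
[14] T1.load  rd  (counter 7, T1.r 7)
[15] T1.cas  hit  (counter 8, T1.r 7)
[16] T0.cas  miss  (counter 8, T0.r 5)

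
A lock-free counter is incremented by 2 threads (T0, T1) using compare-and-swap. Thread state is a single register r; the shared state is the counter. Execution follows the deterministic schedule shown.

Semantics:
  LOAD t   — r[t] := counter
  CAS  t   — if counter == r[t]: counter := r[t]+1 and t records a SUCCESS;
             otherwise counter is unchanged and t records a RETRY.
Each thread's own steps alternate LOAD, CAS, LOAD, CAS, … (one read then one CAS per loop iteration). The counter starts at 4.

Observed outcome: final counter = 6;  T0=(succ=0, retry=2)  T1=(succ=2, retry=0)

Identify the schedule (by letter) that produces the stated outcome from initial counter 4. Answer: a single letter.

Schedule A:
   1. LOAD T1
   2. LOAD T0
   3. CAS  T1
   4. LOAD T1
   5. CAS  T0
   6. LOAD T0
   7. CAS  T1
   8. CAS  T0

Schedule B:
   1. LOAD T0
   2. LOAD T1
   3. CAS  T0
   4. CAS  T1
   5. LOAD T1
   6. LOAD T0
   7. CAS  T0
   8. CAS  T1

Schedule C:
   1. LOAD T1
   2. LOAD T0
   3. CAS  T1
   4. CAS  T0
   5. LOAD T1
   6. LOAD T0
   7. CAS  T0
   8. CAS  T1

Simulating candidate A:
step 1: T1 LOAD ⇒ load; ctr=4 reg=4
step 2: T0 LOAD ⇒ load; ctr=4 reg=4
step 3: T1 CAS ⇒ ok; ctr=5 reg=4
step 4: T1 LOAD ⇒ load; ctr=5 reg=5
step 5: T0 CAS ⇒ retry; ctr=5 reg=4
step 6: T0 LOAD ⇒ load; ctr=5 reg=5
step 7: T1 CAS ⇒ ok; ctr=6 reg=5
step 8: T0 CAS ⇒ retry; ctr=6 reg=5

A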